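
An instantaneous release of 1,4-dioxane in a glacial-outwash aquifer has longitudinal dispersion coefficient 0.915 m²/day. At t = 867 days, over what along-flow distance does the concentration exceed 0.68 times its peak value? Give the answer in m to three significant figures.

70.0 m

The plume is Gaussian with σ = √(2Dt) = √(2 × 0.915 × 867) = 39.83 m.
C/C_peak = exp(−Δx²/(2σ²)) = 0.68 ⇒ Δx = σ·√(−2 ln 0.68) = 39.83 × 0.8783 = 34.98 m.
Width = 2Δx = 70.0 m.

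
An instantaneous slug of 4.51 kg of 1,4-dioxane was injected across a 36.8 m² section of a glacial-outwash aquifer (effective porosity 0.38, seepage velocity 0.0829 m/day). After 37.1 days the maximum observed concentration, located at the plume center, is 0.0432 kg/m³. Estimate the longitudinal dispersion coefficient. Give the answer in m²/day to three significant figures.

At the plume center C_max = M/(n_e·A·√(4πDt)), so D = M²/(4πt·(n_e·A·C_max)²).
n_e·A·C_max = 0.38 × 36.8 × 0.0432 = 0.6041 kg/m.
D = 4.51²/(4π × 37.1 × 0.6041²) = 0.120 m²/day.

0.120 m²/day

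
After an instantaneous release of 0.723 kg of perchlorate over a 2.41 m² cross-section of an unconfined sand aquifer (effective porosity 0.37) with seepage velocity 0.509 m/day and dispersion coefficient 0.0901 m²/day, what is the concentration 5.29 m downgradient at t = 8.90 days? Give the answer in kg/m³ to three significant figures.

For an instantaneous plane source, C(x,t) = M/(n_e·A·√(4πDt)) · exp(−(x−vt)²/(4Dt)), with n_e·A the pore (flow) area.
Plume center vt = 0.509 × 8.90 = 4.5301 m, so the well at 5.29 m is 0.7599 m downgradient of the peak.
√(4πDt) = 3.174 m, giving peak height M/(n_e·A·√(4πDt)) = 0.723/(0.37 × 2.41 × 3.174) = 0.2555 kg/m³.
(x−vt)²/(4Dt) = (0.7599)²/(4 × 0.0901 × 8.90) = 0.1800; exp(−0.1800) = 0.8353.
C = 0.2555 × 0.8353 = 0.213 kg/m³.

0.213 kg/m³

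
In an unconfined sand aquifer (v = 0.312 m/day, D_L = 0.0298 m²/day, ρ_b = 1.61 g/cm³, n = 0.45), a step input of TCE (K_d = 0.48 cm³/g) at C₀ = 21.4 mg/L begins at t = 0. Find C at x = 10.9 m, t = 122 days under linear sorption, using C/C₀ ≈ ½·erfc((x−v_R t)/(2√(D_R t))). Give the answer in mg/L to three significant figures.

20.8 mg/L

Retardation factor R = 1 + ρ_b·K_d/n = 1 + 1.61 × 0.48/0.45 = 2.717.
Sorption retards both mechanisms: v_R = v/R = 0.1148 m/day, D_R = D/R = 0.01097 m²/day.
v_R·t = 0.1148 × 122 = 14.0056 m; 2√(D_R t) = 2.314 m; argument = (10.9 − 14.0056)/2.314 = -1.342.
C = C₀ × ½·erfc(-1.342) = 21.4 × 0.9711 = 20.8 mg/L.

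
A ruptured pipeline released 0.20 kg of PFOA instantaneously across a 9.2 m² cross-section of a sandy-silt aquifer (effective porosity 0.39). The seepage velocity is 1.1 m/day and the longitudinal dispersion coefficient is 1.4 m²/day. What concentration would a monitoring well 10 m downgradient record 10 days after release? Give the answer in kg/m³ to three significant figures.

For an instantaneous plane source, C(x,t) = M/(n_e·A·√(4πDt)) · exp(−(x−vt)²/(4Dt)), with n_e·A the pore (flow) area.
Plume center vt = 1.1 × 10 = 11 m, so the well at 10 m is 1 m upgradient of the peak.
√(4πDt) = 13.26 m, giving peak height M/(n_e·A·√(4πDt)) = 0.20/(0.39 × 9.2 × 13.26) = 0.004204 kg/m³.
(x−vt)²/(4Dt) = (-1)²/(4 × 1.4 × 10) = 0.01786; exp(−0.01786) = 0.9823.
C = 0.004204 × 0.9823 = 0.00413 kg/m³.

0.00413 kg/m³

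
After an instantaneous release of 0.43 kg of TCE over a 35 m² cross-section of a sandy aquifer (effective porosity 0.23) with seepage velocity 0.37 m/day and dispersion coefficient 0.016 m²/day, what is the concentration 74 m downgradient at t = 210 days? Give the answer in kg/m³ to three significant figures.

0.00297 kg/m³

For an instantaneous plane source, C(x,t) = M/(n_e·A·√(4πDt)) · exp(−(x−vt)²/(4Dt)), with n_e·A the pore (flow) area.
Plume center vt = 0.37 × 210 = 77.7 m, so the well at 74 m is 3.7 m upgradient of the peak.
√(4πDt) = 6.498 m, giving peak height M/(n_e·A·√(4πDt)) = 0.43/(0.23 × 35 × 6.498) = 0.008220 kg/m³.
(x−vt)²/(4Dt) = (-3.7)²/(4 × 0.016 × 210) = 1.019; exp(−1.019) = 0.3610.
C = 0.008220 × 0.3610 = 0.00297 kg/m³.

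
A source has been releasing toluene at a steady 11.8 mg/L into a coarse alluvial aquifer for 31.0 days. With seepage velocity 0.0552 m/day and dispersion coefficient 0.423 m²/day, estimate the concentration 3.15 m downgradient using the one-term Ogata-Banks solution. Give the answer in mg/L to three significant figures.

4.59 mg/L

For a continuous step input, C/C₀ ≈ ½·erfc((x−vt)/(2√(Dt))).
vt = 0.0552 × 31.0 = 1.7112 m and 2√(Dt) = 2√(0.423 × 31.0) = 7.242 m.
Argument (x−vt)/(2√(Dt)) = (3.15 − 1.7112)/7.242 = 0.1987; ½·erfc(0.1987) = 0.3894.
C = 11.8 × 0.3894 = 4.59 mg/L.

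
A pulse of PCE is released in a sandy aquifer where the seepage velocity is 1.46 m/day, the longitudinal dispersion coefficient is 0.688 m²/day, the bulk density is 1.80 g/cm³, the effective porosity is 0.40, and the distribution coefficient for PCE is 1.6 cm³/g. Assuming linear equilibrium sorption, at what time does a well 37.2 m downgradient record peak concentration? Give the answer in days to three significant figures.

Retardation factor R = 1 + ρ_b·K_d/n = 1 + 1.80 × 1.6/0.40 = 8.200.
Sorption retards both mechanisms: v_R = v/R = 0.1780 m/day, D_R = D/R = 0.08390 m²/day.
Peak time from v_R²t² + 2D_R t − x² = 0: t = (√(D_R² + v_R²x²) − D_R)/v_R².
√(D_R² + v_R²x²) = √(0.08390² + 0.1780² × 37.2²) = 6.622; v_R² = 0.03168.
t = (6.622 − 0.08390)/0.03168 = 206 days.

206 days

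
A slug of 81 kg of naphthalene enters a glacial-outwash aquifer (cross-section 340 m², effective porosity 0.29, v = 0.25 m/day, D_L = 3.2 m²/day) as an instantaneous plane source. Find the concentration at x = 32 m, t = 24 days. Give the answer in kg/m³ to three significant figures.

For an instantaneous plane source, C(x,t) = M/(n_e·A·√(4πDt)) · exp(−(x−vt)²/(4Dt)), with n_e·A the pore (flow) area.
Plume center vt = 0.25 × 24 = 6 m, so the well at 32 m is 26 m downgradient of the peak.
√(4πDt) = 31.07 m, giving peak height M/(n_e·A·√(4πDt)) = 81/(0.29 × 340 × 31.07) = 0.02644 kg/m³.
(x−vt)²/(4Dt) = (26)²/(4 × 3.2 × 24) = 2.201; exp(−2.201) = 0.1107.
C = 0.02644 × 0.1107 = 0.00293 kg/m³.

0.00293 kg/m³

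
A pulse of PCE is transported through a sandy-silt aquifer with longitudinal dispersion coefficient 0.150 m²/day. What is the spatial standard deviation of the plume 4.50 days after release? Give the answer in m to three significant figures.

Dispersive spreading gives a Gaussian with σ² = 2Dt; advection only shifts the center.
σ = √(2 × 0.150 × 4.50) = 1.16 m.

1.16 m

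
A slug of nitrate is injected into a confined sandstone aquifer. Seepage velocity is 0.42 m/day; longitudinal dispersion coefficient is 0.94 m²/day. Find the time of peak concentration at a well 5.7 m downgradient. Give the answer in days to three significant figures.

For the 1D instantaneous-source solution, setting ∂C/∂t = 0 at fixed x gives v²t² + 2Dt − x² = 0, so t = (√(D² + v²x²) − D)/v².
√(D² + v²x²) = √(0.94² + 0.42² × 5.7²) = 2.572; v² = 0.1764.
t = (2.572 − 0.94)/0.1764 = 9.25 days (vs. the pure-advection estimate x/v = 13.6 d).

9.25 days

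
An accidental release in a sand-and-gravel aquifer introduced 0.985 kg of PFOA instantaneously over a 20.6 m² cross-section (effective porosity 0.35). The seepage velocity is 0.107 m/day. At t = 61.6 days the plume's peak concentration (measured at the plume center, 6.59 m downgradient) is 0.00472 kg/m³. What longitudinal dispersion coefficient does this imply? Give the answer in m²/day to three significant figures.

At the plume center C_max = M/(n_e·A·√(4πDt)), so D = M²/(4πt·(n_e·A·C_max)²).
n_e·A·C_max = 0.35 × 20.6 × 0.00472 = 0.03403 kg/m.
D = 0.985²/(4π × 61.6 × 0.03403²) = 1.08 m²/day.

1.08 m²/day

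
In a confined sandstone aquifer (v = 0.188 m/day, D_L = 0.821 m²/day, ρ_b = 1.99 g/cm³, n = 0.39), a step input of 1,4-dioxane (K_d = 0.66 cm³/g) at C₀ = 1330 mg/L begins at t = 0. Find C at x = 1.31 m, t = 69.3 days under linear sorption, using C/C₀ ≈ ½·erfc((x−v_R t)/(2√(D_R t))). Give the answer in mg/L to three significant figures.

836 mg/L

Retardation factor R = 1 + ρ_b·K_d/n = 1 + 1.99 × 0.66/0.39 = 4.368.
Sorption retards both mechanisms: v_R = v/R = 0.04304 m/day, D_R = D/R = 0.1880 m²/day.
v_R·t = 0.04304 × 69.3 = 2.982672 m; 2√(D_R t) = 7.219 m; argument = (1.31 − 2.982672)/7.219 = -0.2317.
C = C₀ × ½·erfc(-0.2317) = 1330 × 0.6284 = 836 mg/L.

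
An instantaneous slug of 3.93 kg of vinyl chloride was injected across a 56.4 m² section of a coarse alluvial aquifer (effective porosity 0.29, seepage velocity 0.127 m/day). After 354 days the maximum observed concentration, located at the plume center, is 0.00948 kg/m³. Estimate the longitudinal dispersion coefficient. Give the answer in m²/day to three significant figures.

0.144 m²/day

At the plume center C_max = M/(n_e·A·√(4πDt)), so D = M²/(4πt·(n_e·A·C_max)²).
n_e·A·C_max = 0.29 × 56.4 × 0.00948 = 0.1551 kg/m.
D = 3.93²/(4π × 354 × 0.1551²) = 0.144 m²/day.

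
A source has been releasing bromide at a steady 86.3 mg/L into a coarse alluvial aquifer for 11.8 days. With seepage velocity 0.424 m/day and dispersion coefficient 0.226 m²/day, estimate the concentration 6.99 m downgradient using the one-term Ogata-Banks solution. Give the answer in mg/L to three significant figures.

For a continuous step input, C/C₀ ≈ ½·erfc((x−vt)/(2√(Dt))).
vt = 0.424 × 11.8 = 5.0032 m and 2√(Dt) = 2√(0.226 × 11.8) = 3.266 m.
Argument (x−vt)/(2√(Dt)) = (6.99 − 5.0032)/3.266 = 0.6083; ½·erfc(0.6083) = 0.1948.
C = 86.3 × 0.1948 = 16.8 mg/L.

16.8 mg/L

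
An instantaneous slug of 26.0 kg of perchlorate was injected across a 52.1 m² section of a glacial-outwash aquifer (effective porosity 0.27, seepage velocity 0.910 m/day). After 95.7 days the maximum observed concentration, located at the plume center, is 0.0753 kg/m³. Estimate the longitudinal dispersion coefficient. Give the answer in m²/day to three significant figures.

0.501 m²/day

At the plume center C_max = M/(n_e·A·√(4πDt)), so D = M²/(4πt·(n_e·A·C_max)²).
n_e·A·C_max = 0.27 × 52.1 × 0.0753 = 1.059 kg/m.
D = 26.0²/(4π × 95.7 × 1.059²) = 0.501 m²/day.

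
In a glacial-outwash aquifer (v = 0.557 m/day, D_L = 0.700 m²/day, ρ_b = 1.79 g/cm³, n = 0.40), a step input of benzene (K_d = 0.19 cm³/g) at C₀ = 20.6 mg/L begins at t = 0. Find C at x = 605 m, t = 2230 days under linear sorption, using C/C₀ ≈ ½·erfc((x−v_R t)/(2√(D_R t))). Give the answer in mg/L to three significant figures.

Retardation factor R = 1 + ρ_b·K_d/n = 1 + 1.79 × 0.19/0.40 = 1.850.
Sorption retards both mechanisms: v_R = v/R = 0.3011 m/day, D_R = D/R = 0.3784 m²/day.
v_R·t = 0.3011 × 2230 = 671.453 m; 2√(D_R t) = 58.10 m; argument = (605 − 671.453)/58.10 = -1.144.
C = C₀ × ½·erfc(-1.144) = 20.6 × 0.9472 = 19.5 mg/L.

19.5 mg/L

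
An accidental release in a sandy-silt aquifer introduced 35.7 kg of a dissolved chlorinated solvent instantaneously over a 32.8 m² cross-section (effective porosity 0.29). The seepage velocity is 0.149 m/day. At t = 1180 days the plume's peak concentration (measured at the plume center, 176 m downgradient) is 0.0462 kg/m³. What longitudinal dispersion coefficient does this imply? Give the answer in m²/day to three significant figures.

At the plume center C_max = M/(n_e·A·√(4πDt)), so D = M²/(4πt·(n_e·A·C_max)²).
n_e·A·C_max = 0.29 × 32.8 × 0.0462 = 0.4395 kg/m.
D = 35.7²/(4π × 1180 × 0.4395²) = 0.445 m²/day.

0.445 m²/day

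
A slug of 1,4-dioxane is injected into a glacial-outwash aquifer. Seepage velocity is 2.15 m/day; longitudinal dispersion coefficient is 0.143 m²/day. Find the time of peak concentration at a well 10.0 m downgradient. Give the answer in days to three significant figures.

For the 1D instantaneous-source solution, setting ∂C/∂t = 0 at fixed x gives v²t² + 2Dt − x² = 0, so t = (√(D² + v²x²) − D)/v².
√(D² + v²x²) = √(0.143² + 2.15² × 10.0²) = 21.50; v² = 4.6225.
t = (21.50 − 0.143)/4.6225 = 4.62 days (vs. the pure-advection estimate x/v = 4.65 d).

4.62 days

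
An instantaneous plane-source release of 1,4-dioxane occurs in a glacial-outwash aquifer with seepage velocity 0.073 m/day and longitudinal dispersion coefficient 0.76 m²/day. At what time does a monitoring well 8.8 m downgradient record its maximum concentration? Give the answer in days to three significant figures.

44.1 days

For the 1D instantaneous-source solution, setting ∂C/∂t = 0 at fixed x gives v²t² + 2Dt − x² = 0, so t = (√(D² + v²x²) − D)/v².
√(D² + v²x²) = √(0.76² + 0.073² × 8.8²) = 0.9951; v² = 0.005329.
t = (0.9951 − 0.76)/0.005329 = 44.1 days (vs. the pure-advection estimate x/v = 121 d).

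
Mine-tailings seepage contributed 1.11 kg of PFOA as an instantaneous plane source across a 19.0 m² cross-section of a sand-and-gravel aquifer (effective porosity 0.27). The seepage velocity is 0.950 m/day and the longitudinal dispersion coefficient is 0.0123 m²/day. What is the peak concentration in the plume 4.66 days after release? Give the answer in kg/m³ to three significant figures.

The peak of an instantaneous 1D plume sits at x = vt; there the Gaussian factor is 1 and C_max = M/(n_e·A·√(4πDt)), where n_e·A is the pore area the mass is dissolved in.
√(4πDt) = √(4π × 0.0123 × 4.66) = 0.8487 m, so C_max = 1.11/(0.27 × 19.0 × 0.8487) = 0.255 kg/m³.

0.255 kg/m³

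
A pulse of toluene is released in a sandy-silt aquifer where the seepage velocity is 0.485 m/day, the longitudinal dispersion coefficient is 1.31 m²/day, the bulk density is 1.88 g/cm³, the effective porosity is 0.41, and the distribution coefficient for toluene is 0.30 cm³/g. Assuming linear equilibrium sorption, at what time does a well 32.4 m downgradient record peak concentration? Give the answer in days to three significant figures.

146 days

Retardation factor R = 1 + ρ_b·K_d/n = 1 + 1.88 × 0.30/0.41 = 2.376.
Sorption retards both mechanisms: v_R = v/R = 0.2041 m/day, D_R = D/R = 0.5513 m²/day.
Peak time from v_R²t² + 2D_R t − x² = 0: t = (√(D_R² + v_R²x²) − D_R)/v_R².
√(D_R² + v_R²x²) = √(0.5513² + 0.2041² × 32.4²) = 6.636; v_R² = 0.04166.
t = (6.636 − 0.5513)/0.04166 = 146 days.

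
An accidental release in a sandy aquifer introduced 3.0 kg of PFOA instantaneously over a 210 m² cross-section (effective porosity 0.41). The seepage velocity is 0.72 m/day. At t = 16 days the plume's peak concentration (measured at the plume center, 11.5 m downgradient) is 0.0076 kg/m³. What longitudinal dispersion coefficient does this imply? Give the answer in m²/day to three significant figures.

0.105 m²/day

At the plume center C_max = M/(n_e·A·√(4πDt)), so D = M²/(4πt·(n_e·A·C_max)²).
n_e·A·C_max = 0.41 × 210 × 0.0076 = 0.6544 kg/m.
D = 3.0²/(4π × 16 × 0.6544²) = 0.105 m²/day.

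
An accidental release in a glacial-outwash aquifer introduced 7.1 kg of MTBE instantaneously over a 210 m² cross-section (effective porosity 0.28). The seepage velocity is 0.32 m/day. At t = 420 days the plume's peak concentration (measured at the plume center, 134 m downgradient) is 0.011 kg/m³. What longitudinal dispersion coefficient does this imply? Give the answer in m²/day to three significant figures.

0.0228 m²/day

At the plume center C_max = M/(n_e·A·√(4πDt)), so D = M²/(4πt·(n_e·A·C_max)²).
n_e·A·C_max = 0.28 × 210 × 0.011 = 0.6468 kg/m.
D = 7.1²/(4π × 420 × 0.6468²) = 0.0228 m²/day.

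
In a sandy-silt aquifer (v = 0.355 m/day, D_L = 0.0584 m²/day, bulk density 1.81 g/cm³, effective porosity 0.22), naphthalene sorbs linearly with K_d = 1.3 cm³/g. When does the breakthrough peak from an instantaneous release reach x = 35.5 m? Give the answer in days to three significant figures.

1160 days

Retardation factor R = 1 + ρ_b·K_d/n = 1 + 1.81 × 1.3/0.22 = 11.70.
Sorption retards both mechanisms: v_R = v/R = 0.03034 m/day, D_R = D/R = 0.004991 m²/day.
Peak time from v_R²t² + 2D_R t − x² = 0: t = (√(D_R² + v_R²x²) − D_R)/v_R².
√(D_R² + v_R²x²) = √(0.004991² + 0.03034² × 35.5²) = 1.077; v_R² = 0.0009205.
t = (1.077 − 0.004991)/0.0009205 = 1160 days.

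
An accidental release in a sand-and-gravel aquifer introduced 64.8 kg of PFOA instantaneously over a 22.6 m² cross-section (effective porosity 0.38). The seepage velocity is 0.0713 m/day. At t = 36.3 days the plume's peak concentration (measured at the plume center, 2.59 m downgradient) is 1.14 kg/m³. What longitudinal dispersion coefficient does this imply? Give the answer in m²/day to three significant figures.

0.0960 m²/day

At the plume center C_max = M/(n_e·A·√(4πDt)), so D = M²/(4πt·(n_e·A·C_max)²).
n_e·A·C_max = 0.38 × 22.6 × 1.14 = 9.790 kg/m.
D = 64.8²/(4π × 36.3 × 9.790²) = 0.0960 m²/day.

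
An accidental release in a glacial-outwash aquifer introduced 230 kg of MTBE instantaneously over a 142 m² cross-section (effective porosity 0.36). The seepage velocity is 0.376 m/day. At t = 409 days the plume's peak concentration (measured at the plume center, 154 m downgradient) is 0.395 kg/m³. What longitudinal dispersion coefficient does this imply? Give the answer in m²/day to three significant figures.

0.0252 m²/day

At the plume center C_max = M/(n_e·A·√(4πDt)), so D = M²/(4πt·(n_e·A·C_max)²).
n_e·A·C_max = 0.36 × 142 × 0.395 = 20.19 kg/m.
D = 230²/(4π × 409 × 20.19²) = 0.0252 m²/day.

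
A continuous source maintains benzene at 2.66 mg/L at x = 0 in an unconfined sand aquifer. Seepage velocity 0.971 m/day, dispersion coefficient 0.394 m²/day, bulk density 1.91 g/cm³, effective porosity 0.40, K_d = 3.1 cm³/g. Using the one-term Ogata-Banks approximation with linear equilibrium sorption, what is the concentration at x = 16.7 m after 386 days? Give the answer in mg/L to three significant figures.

Retardation factor R = 1 + ρ_b·K_d/n = 1 + 1.91 × 3.1/0.40 = 15.80.
Sorption retards both mechanisms: v_R = v/R = 0.06146 m/day, D_R = D/R = 0.02494 m²/day.
v_R·t = 0.06146 × 386 = 23.72356 m; 2√(D_R t) = 6.205 m; argument = (16.7 − 23.72356)/6.205 = -1.132.
C = C₀ × ½·erfc(-1.132) = 2.66 × 0.9453 = 2.51 mg/L.

2.51 mg/L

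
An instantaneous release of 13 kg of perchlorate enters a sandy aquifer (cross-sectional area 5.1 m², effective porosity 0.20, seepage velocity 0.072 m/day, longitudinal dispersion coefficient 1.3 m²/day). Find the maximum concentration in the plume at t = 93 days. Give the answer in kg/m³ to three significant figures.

0.327 kg/m³

The peak of an instantaneous 1D plume sits at x = vt; there the Gaussian factor is 1 and C_max = M/(n_e·A·√(4πDt)), where n_e·A is the pore area the mass is dissolved in.
√(4πDt) = √(4π × 1.3 × 93) = 38.98 m, so C_max = 13/(0.20 × 5.1 × 38.98) = 0.327 kg/m³.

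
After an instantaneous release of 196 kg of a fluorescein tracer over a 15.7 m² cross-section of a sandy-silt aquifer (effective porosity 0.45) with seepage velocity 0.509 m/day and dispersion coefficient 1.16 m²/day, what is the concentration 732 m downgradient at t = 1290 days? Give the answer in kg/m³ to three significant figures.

0.0783 kg/m³

For an instantaneous plane source, C(x,t) = M/(n_e·A·√(4πDt)) · exp(−(x−vt)²/(4Dt)), with n_e·A the pore (flow) area.
Plume center vt = 0.509 × 1290 = 656.61 m, so the well at 732 m is 75.39 m downgradient of the peak.
√(4πDt) = 137.1 m, giving peak height M/(n_e·A·√(4πDt)) = 196/(0.45 × 15.7 × 137.1) = 0.2024 kg/m³.
(x−vt)²/(4Dt) = (75.39)²/(4 × 1.16 × 1290) = 0.9496; exp(−0.9496) = 0.3869.
C = 0.2024 × 0.3869 = 0.0783 kg/m³.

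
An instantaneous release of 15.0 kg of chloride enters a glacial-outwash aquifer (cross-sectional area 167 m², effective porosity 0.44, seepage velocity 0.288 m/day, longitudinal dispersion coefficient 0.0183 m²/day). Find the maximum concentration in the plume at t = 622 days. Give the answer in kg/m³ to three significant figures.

The peak of an instantaneous 1D plume sits at x = vt; there the Gaussian factor is 1 and C_max = M/(n_e·A·√(4πDt)), where n_e·A is the pore area the mass is dissolved in.
√(4πDt) = √(4π × 0.0183 × 622) = 11.96 m, so C_max = 15.0/(0.44 × 167 × 11.96) = 0.0171 kg/m³.

0.0171 kg/m³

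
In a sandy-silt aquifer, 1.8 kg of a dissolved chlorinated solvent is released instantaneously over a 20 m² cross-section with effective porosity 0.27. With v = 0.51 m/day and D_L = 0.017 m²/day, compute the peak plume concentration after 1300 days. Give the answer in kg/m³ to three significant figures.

0.0200 kg/m³

The peak of an instantaneous 1D plume sits at x = vt; there the Gaussian factor is 1 and C_max = M/(n_e·A·√(4πDt)), where n_e·A is the pore area the mass is dissolved in.
√(4πDt) = √(4π × 0.017 × 1300) = 16.66 m, so C_max = 1.8/(0.27 × 20 × 16.66) = 0.0200 kg/m³.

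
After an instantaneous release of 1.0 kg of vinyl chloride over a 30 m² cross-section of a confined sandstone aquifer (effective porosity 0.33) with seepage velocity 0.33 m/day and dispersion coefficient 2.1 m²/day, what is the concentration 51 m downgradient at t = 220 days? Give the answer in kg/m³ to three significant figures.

0.00103 kg/m³

For an instantaneous plane source, C(x,t) = M/(n_e·A·√(4πDt)) · exp(−(x−vt)²/(4Dt)), with n_e·A the pore (flow) area.
Plume center vt = 0.33 × 220 = 72.6 m, so the well at 51 m is 21.6 m upgradient of the peak.
√(4πDt) = 76.19 m, giving peak height M/(n_e·A·√(4πDt)) = 1.0/(0.33 × 30 × 76.19) = 0.001326 kg/m³.
(x−vt)²/(4Dt) = (-21.6)²/(4 × 2.1 × 220) = 0.2525; exp(−0.2525) = 0.7769.
C = 0.001326 × 0.7769 = 0.00103 kg/m³.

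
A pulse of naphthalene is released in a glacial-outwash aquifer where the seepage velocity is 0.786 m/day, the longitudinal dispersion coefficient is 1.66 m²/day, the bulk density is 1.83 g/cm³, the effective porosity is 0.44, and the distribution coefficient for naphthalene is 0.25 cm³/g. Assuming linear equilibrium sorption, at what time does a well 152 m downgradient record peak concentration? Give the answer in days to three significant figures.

Retardation factor R = 1 + ρ_b·K_d/n = 1 + 1.83 × 0.25/0.44 = 2.040.
Sorption retards both mechanisms: v_R = v/R = 0.3853 m/day, D_R = D/R = 0.8137 m²/day.
Peak time from v_R²t² + 2D_R t − x² = 0: t = (√(D_R² + v_R²x²) − D_R)/v_R².
√(D_R² + v_R²x²) = √(0.8137² + 0.3853² × 152²) = 58.57; v_R² = 0.1485.
t = (58.57 − 0.8137)/0.1485 = 389 days.

389 days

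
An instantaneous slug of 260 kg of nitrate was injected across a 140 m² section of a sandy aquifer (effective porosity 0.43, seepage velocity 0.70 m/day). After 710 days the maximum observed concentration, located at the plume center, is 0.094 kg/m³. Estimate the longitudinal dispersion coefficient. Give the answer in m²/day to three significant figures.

At the plume center C_max = M/(n_e·A·√(4πDt)), so D = M²/(4πt·(n_e·A·C_max)²).
n_e·A·C_max = 0.43 × 140 × 0.094 = 5.659 kg/m.
D = 260²/(4π × 710 × 5.659²) = 0.237 m²/day.

0.237 m²/day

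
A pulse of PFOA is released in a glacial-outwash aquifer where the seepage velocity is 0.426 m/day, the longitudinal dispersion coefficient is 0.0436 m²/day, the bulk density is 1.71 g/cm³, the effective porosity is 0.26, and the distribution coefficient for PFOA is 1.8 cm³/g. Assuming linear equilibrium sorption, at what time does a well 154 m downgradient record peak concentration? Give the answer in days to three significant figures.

4640 days

Retardation factor R = 1 + ρ_b·K_d/n = 1 + 1.71 × 1.8/0.26 = 12.84.
Sorption retards both mechanisms: v_R = v/R = 0.03318 m/day, D_R = D/R = 0.003396 m²/day.
Peak time from v_R²t² + 2D_R t − x² = 0: t = (√(D_R² + v_R²x²) − D_R)/v_R².
√(D_R² + v_R²x²) = √(0.003396² + 0.03318² × 154²) = 5.110; v_R² = 0.001101.
t = (5.110 − 0.003396)/0.001101 = 4640 days.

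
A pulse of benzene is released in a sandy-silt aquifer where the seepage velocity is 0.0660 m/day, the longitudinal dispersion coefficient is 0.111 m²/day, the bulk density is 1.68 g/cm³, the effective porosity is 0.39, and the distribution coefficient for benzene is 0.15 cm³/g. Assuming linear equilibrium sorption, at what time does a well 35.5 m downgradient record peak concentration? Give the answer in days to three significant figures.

Retardation factor R = 1 + ρ_b·K_d/n = 1 + 1.68 × 0.15/0.39 = 1.646.
Sorption retards both mechanisms: v_R = v/R = 0.04010 m/day, D_R = D/R = 0.06744 m²/day.
Peak time from v_R²t² + 2D_R t − x² = 0: t = (√(D_R² + v_R²x²) − D_R)/v_R².
√(D_R² + v_R²x²) = √(0.06744² + 0.04010² × 35.5²) = 1.425; v_R² = 0.001608.
t = (1.425 − 0.06744)/0.001608 = 844 days.

844 days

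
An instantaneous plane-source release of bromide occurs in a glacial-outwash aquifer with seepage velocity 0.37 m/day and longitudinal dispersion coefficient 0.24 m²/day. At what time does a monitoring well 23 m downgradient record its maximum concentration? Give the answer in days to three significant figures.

For the 1D instantaneous-source solution, setting ∂C/∂t = 0 at fixed x gives v²t² + 2Dt − x² = 0, so t = (√(D² + v²x²) − D)/v².
√(D² + v²x²) = √(0.24² + 0.37² × 23²) = 8.513; v² = 0.1369.
t = (8.513 − 0.24)/0.1369 = 60.4 days (vs. the pure-advection estimate x/v = 62.2 d).

60.4 days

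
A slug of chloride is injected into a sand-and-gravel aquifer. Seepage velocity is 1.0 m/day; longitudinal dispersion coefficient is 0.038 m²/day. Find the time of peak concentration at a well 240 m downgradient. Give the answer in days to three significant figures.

240 days

For the 1D instantaneous-source solution, setting ∂C/∂t = 0 at fixed x gives v²t² + 2Dt − x² = 0, so t = (√(D² + v²x²) − D)/v².
√(D² + v²x²) = √(0.038² + 1.0² × 240²) = 240.0; v² = 1.
t = (240.0 − 0.038)/1 = 240 days (vs. the pure-advection estimate x/v = 240 d).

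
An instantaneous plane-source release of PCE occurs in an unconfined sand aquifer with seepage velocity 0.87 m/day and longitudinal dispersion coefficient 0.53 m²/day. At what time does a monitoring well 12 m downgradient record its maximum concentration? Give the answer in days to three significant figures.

For the 1D instantaneous-source solution, setting ∂C/∂t = 0 at fixed x gives v²t² + 2Dt − x² = 0, so t = (√(D² + v²x²) − D)/v².
√(D² + v²x²) = √(0.53² + 0.87² × 12²) = 10.45; v² = 0.7569.
t = (10.45 − 0.53)/0.7569 = 13.1 days (vs. the pure-advection estimate x/v = 13.8 d).

13.1 days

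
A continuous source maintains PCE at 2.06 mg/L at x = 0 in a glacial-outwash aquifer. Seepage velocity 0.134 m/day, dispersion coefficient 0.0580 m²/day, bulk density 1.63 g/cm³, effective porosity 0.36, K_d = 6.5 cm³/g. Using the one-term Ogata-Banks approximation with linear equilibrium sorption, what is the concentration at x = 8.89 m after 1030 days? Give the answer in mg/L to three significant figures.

0.0288 mg/L

Retardation factor R = 1 + ρ_b·K_d/n = 1 + 1.63 × 6.5/0.36 = 30.43.
Sorption retards both mechanisms: v_R = v/R = 0.004404 m/day, D_R = D/R = 0.001906 m²/day.
v_R·t = 0.004404 × 1030 = 4.53612 m; 2√(D_R t) = 2.802 m; argument = (8.89 − 4.53612)/2.802 = 1.554.
C = C₀ × ½·erfc(1.554) = 2.06 × 0.01399 = 0.0288 mg/L.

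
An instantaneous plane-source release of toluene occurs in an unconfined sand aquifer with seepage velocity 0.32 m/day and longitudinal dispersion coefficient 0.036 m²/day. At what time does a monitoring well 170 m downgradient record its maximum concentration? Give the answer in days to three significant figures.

531 days

For the 1D instantaneous-source solution, setting ∂C/∂t = 0 at fixed x gives v²t² + 2Dt − x² = 0, so t = (√(D² + v²x²) − D)/v².
√(D² + v²x²) = √(0.036² + 0.32² × 170²) = 54.40; v² = 0.1024.
t = (54.40 − 0.036)/0.1024 = 531 days (vs. the pure-advection estimate x/v = 531 d).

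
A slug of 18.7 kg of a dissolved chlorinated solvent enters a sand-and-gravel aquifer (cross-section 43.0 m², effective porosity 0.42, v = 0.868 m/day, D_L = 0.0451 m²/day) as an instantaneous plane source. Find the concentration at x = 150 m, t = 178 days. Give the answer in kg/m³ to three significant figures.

For an instantaneous plane source, C(x,t) = M/(n_e·A·√(4πDt)) · exp(−(x−vt)²/(4Dt)), with n_e·A the pore (flow) area.
Plume center vt = 0.868 × 178 = 154.504 m, so the well at 150 m is 4.504 m upgradient of the peak.
√(4πDt) = 10.04 m, giving peak height M/(n_e·A·√(4πDt)) = 18.7/(0.42 × 43.0 × 10.04) = 0.1031 kg/m³.
(x−vt)²/(4Dt) = (-4.504)²/(4 × 0.0451 × 178) = 0.6317; exp(−0.6317) = 0.5317.
C = 0.1031 × 0.5317 = 0.0548 kg/m³.

0.0548 kg/m³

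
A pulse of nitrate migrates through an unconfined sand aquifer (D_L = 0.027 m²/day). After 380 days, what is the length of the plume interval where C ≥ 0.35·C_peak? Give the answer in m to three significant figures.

13.1 m

The plume is Gaussian with σ = √(2Dt) = √(2 × 0.027 × 380) = 4.530 m.
C/C_peak = exp(−Δx²/(2σ²)) = 0.35 ⇒ Δx = σ·√(−2 ln 0.35) = 4.530 × 1.449 = 6.564 m.
Width = 2Δx = 13.1 m.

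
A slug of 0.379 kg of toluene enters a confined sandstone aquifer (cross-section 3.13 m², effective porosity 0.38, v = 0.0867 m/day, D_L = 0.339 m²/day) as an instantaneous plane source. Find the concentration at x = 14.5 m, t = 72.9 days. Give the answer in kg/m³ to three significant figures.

0.00919 kg/m³

For an instantaneous plane source, C(x,t) = M/(n_e·A·√(4πDt)) · exp(−(x−vt)²/(4Dt)), with n_e·A the pore (flow) area.
Plume center vt = 0.0867 × 72.9 = 6.32043 m, so the well at 14.5 m is 8.17957 m downgradient of the peak.
√(4πDt) = 17.62 m, giving peak height M/(n_e·A·√(4πDt)) = 0.379/(0.38 × 3.13 × 17.62) = 0.01808 kg/m³.
(x−vt)²/(4Dt) = (8.17957)²/(4 × 0.339 × 72.9) = 0.6768; exp(−0.6768) = 0.5082.
C = 0.01808 × 0.5082 = 0.00919 kg/m³.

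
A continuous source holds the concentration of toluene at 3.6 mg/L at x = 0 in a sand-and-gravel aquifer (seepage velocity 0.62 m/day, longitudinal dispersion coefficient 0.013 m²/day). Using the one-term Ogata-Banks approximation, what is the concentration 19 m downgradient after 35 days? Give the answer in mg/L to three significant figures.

3.59 mg/L

For a continuous step input, C/C₀ ≈ ½·erfc((x−vt)/(2√(Dt))).
vt = 0.62 × 35 = 21.7 m and 2√(Dt) = 2√(0.013 × 35) = 1.349 m.
Argument (x−vt)/(2√(Dt)) = (19 − 21.7)/1.349 = -2.001; ½·erfc(-2.001) = 0.9977.
C = 3.6 × 0.9977 = 3.59 mg/L.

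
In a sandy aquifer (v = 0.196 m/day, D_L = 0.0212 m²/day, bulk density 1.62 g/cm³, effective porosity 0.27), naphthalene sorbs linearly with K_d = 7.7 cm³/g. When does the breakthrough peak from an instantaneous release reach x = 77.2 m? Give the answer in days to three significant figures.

Retardation factor R = 1 + ρ_b·K_d/n = 1 + 1.62 × 7.7/0.27 = 47.20.
Sorption retards both mechanisms: v_R = v/R = 0.004153 m/day, D_R = D/R = 0.0004492 m²/day.
Peak time from v_R²t² + 2D_R t − x² = 0: t = (√(D_R² + v_R²x²) − D_R)/v_R².
√(D_R² + v_R²x²) = √(0.0004492² + 0.004153² × 77.2²) = 0.3206; v_R² = 1.725e-05.
t = (0.3206 − 0.0004492)/1.725e-05 = 18600 days.

18600 days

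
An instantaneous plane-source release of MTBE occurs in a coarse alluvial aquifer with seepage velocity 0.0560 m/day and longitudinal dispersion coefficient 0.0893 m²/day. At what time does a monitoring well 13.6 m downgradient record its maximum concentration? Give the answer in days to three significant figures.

216 days

For the 1D instantaneous-source solution, setting ∂C/∂t = 0 at fixed x gives v²t² + 2Dt − x² = 0, so t = (√(D² + v²x²) − D)/v².
√(D² + v²x²) = √(0.0893² + 0.0560² × 13.6²) = 0.7668; v² = 0.003136.
t = (0.7668 − 0.0893)/0.003136 = 216 days (vs. the pure-advection estimate x/v = 243 d).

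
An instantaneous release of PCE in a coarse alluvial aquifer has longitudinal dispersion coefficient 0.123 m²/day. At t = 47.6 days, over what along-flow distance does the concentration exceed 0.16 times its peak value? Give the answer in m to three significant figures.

The plume is Gaussian with σ = √(2Dt) = √(2 × 0.123 × 47.6) = 3.422 m.
C/C_peak = exp(−Δx²/(2σ²)) = 0.16 ⇒ Δx = σ·√(−2 ln 0.16) = 3.422 × 1.914 = 6.550 m.
Width = 2Δx = 13.1 m.

13.1 m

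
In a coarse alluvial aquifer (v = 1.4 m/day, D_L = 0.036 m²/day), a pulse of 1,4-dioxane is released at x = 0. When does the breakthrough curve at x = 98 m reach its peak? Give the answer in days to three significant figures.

70.0 days

For the 1D instantaneous-source solution, setting ∂C/∂t = 0 at fixed x gives v²t² + 2Dt − x² = 0, so t = (√(D² + v²x²) − D)/v².
√(D² + v²x²) = √(0.036² + 1.4² × 98²) = 137.2; v² = 1.96.
t = (137.2 − 0.036)/1.96 = 70.0 days (vs. the pure-advection estimate x/v = 70.0 d).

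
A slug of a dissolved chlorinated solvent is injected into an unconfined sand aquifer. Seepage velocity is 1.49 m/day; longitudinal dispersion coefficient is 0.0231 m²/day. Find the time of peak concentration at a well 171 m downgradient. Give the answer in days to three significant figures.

For the 1D instantaneous-source solution, setting ∂C/∂t = 0 at fixed x gives v²t² + 2Dt − x² = 0, so t = (√(D² + v²x²) − D)/v².
√(D² + v²x²) = √(0.0231² + 1.49² × 171²) = 254.8; v² = 2.2201.
t = (254.8 − 0.0231)/2.2201 = 115 days (vs. the pure-advection estimate x/v = 115 d).

115 days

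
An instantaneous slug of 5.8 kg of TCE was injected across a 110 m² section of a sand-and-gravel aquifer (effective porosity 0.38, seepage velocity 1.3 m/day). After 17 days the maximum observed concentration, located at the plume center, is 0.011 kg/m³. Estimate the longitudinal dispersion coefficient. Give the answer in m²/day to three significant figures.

0.745 m²/day

At the plume center C_max = M/(n_e·A·√(4πDt)), so D = M²/(4πt·(n_e·A·C_max)²).
n_e·A·C_max = 0.38 × 110 × 0.011 = 0.4598 kg/m.
D = 5.8²/(4π × 17 × 0.4598²) = 0.745 m²/day.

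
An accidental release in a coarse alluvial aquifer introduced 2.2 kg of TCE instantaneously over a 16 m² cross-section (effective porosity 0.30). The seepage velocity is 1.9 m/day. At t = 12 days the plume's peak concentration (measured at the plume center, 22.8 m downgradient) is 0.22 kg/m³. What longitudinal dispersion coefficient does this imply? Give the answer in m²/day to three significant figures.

At the plume center C_max = M/(n_e·A·√(4πDt)), so D = M²/(4πt·(n_e·A·C_max)²).
n_e·A·C_max = 0.30 × 16 × 0.22 = 1.056 kg/m.
D = 2.2²/(4π × 12 × 1.056²) = 0.0288 m²/day.

0.0288 m²/day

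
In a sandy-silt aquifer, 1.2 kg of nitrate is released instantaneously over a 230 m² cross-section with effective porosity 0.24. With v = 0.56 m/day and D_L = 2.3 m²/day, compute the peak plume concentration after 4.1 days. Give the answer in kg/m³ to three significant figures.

The peak of an instantaneous 1D plume sits at x = vt; there the Gaussian factor is 1 and C_max = M/(n_e·A·√(4πDt)), where n_e·A is the pore area the mass is dissolved in.
√(4πDt) = √(4π × 2.3 × 4.1) = 10.89 m, so C_max = 1.2/(0.24 × 230 × 10.89) = 0.00200 kg/m³.

0.00200 kg/m³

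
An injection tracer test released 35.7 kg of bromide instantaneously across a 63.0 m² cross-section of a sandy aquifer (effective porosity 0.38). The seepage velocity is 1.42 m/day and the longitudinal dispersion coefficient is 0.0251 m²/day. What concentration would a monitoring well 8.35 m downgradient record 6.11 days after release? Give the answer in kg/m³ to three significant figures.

0.903 kg/m³

For an instantaneous plane source, C(x,t) = M/(n_e·A·√(4πDt)) · exp(−(x−vt)²/(4Dt)), with n_e·A the pore (flow) area.
Plume center vt = 1.42 × 6.11 = 8.6762 m, so the well at 8.35 m is 0.3262 m upgradient of the peak.
√(4πDt) = 1.388 m, giving peak height M/(n_e·A·√(4πDt)) = 35.7/(0.38 × 63.0 × 1.388) = 1.074 kg/m³.
(x−vt)²/(4Dt) = (-0.3262)²/(4 × 0.0251 × 6.11) = 0.1735; exp(−0.1735) = 0.8407.
C = 1.074 × 0.8407 = 0.903 kg/m³.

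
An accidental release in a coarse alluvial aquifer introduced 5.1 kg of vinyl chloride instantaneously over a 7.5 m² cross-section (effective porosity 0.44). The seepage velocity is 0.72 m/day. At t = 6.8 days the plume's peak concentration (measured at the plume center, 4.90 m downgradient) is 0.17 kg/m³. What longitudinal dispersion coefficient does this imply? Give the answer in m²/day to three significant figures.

0.967 m²/day

At the plume center C_max = M/(n_e·A·√(4πDt)), so D = M²/(4πt·(n_e·A·C_max)²).
n_e·A·C_max = 0.44 × 7.5 × 0.17 = 0.5610 kg/m.
D = 5.1²/(4π × 6.8 × 0.5610²) = 0.967 m²/day.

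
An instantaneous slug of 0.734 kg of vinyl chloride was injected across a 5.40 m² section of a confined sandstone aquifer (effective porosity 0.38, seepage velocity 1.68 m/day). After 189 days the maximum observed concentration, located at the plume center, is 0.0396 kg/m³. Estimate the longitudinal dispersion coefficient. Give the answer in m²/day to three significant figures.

0.0344 m²/day

At the plume center C_max = M/(n_e·A·√(4πDt)), so D = M²/(4πt·(n_e·A·C_max)²).
n_e·A·C_max = 0.38 × 5.40 × 0.0396 = 0.08126 kg/m.
D = 0.734²/(4π × 189 × 0.08126²) = 0.0344 m²/day.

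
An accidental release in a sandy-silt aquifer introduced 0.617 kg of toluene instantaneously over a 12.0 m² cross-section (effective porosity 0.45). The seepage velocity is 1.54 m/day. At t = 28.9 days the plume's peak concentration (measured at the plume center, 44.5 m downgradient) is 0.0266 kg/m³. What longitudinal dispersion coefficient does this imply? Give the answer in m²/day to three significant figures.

0.0508 m²/day

At the plume center C_max = M/(n_e·A·√(4πDt)), so D = M²/(4πt·(n_e·A·C_max)²).
n_e·A·C_max = 0.45 × 12.0 × 0.0266 = 0.1436 kg/m.
D = 0.617²/(4π × 28.9 × 0.1436²) = 0.0508 m²/day.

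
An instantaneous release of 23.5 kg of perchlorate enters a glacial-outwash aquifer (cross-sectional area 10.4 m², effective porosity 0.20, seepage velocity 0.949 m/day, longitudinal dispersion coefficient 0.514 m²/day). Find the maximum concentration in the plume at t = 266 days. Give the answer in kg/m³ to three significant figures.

0.273 kg/m³

The peak of an instantaneous 1D plume sits at x = vt; there the Gaussian factor is 1 and C_max = M/(n_e·A·√(4πDt)), where n_e·A is the pore area the mass is dissolved in.
√(4πDt) = √(4π × 0.514 × 266) = 41.45 m, so C_max = 23.5/(0.20 × 10.4 × 41.45) = 0.273 kg/m³.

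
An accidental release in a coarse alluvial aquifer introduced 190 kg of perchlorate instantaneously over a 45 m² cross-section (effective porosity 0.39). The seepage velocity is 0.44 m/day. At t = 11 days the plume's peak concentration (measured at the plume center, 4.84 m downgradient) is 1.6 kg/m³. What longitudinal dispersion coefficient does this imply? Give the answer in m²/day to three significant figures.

0.331 m²/day

At the plume center C_max = M/(n_e·A·√(4πDt)), so D = M²/(4πt·(n_e·A·C_max)²).
n_e·A·C_max = 0.39 × 45 × 1.6 = 28.08 kg/m.
D = 190²/(4π × 11 × 28.08²) = 0.331 m²/day.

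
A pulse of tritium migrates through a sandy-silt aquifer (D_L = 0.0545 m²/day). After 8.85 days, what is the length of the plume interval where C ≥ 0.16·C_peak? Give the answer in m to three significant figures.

The plume is Gaussian with σ = √(2Dt) = √(2 × 0.0545 × 8.85) = 0.9822 m.
C/C_peak = exp(−Δx²/(2σ²)) = 0.16 ⇒ Δx = σ·√(−2 ln 0.16) = 0.9822 × 1.914 = 1.880 m.
Width = 2Δx = 3.76 m.

3.76 m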